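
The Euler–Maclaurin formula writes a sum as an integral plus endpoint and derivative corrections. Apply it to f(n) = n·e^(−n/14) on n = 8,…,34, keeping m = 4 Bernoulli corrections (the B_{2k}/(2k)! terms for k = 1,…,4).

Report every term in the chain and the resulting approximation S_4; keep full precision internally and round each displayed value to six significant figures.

∫_8^34 x·e^(−x/14) dx evaluates to 114.688.
Boundary: ½(f(8) + f(34)) = ½(4.51774 + 2.99753) = 3.75764.
So far: 118.445.
k=1: B_{2}/(2)! × [f^{(1)}(34) − f^{(1)}(8)] = 1/12 × (-0.125947 − 0.242022) = -0.0306641.
Partial sum through k=1: 118.415.
k=2: B_{4}/(4)! × [f^{(3)}(34) − f^{(3)}(8)] = −1/720 × (0.000257034 − 0.00699724) = 9.36139e-06.
Partial sum through k=2: 118.415.
k=3: B_{6}/(6)! × [f^{(5)}(34) − f^{(5)}(8)] = 1/30240 × (5.90129e-06 − 6.51003e-05) = -1.95764e-09.
Partial sum through k=3: 118.415.
k=4: B_{8}/(8)! × [f^{(7)}(34) − f^{(7)}(8)] = −1/1209600 × (5.35265e-08 − 4.82145e-07) = 3.54348e-13.

S_4 ≈ 118.415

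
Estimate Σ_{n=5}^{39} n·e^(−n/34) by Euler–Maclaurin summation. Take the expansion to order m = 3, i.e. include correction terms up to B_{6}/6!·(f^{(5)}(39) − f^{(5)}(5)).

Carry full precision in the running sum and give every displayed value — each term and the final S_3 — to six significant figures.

S_3 ≈ 364.739

∫_5^39 x·e^(−x/34) dx evaluates to 356.453.
Endpoint term: (f(5) + f(39))/2 = (4.31622 + 12.3852)/2 = 8.35071.
Running total after boundary: 364.804.
Correction k=1: B_{2}/2! · (f^{(1)}(39) − f^{(1)}(5)) = 1/12 · (-0.0467014 − 0.736296) = -0.0652498.
Running total after k=1: 364.739.
Correction k=2: B_{4}/4! · (f^{(3)}(39) − f^{(3)}(5)) = −1/720 · (0.000509029 − 0.00213043) = 2.25195e-06.
Running total after k=2: 364.739.
Correction k=3: B_{6}/6! · (f^{(5)}(39) − f^{(5)}(5)) = 1/30240 · (9.15620e-07 − 3.13489e-06) = -7.33886e-11.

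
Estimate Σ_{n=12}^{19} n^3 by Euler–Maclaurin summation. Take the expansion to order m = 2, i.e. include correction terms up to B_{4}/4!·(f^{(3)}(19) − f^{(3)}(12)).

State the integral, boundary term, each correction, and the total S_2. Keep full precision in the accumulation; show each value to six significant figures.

S_2 ≈ 31744.0

∫_12^19 x^3 dx evaluates to 27396.2.
Boundary: ½(f(12) + f(19)) = ½(1728.00 + 6859.00) = 4293.50.
So far: 31689.8.
Correction k=1: B_{2}/2! · (f^{(1)}(19) − f^{(1)}(12)) = 1/12 · (1083.00 − 432.000) = 54.2500.
Running total after k=1: 31744.0.
Correction k=2: B_{4}/4! · (f^{(3)}(19) − f^{(3)}(12)) = −1/720 · (6.00000 − 6.00000) = 0.00000.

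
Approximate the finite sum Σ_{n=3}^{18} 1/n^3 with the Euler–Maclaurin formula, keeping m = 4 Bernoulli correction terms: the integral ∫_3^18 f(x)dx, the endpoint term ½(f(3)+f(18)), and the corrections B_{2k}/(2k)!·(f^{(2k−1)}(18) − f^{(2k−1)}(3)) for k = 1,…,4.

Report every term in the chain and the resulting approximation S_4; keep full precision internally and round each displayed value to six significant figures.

S_4 ≈ 0.0755965

∫_3^18 1/x^3 dx evaluates to 0.0540123.
Endpoint term: (f(3) + f(18))/2 = (0.0370370 + 0.000171468)/2 = 0.0186043.
Integral + boundary = 0.0726166.
k=1: B_{2}/(2)! × [f^{(1)}(18) − f^{(1)}(3)] = 1/12 × (-2.85780e-05 − (-0.0370370)) = 0.00308404.
After k=1: 0.0757006.
k=2: B_{4}/(4)! × [f^{(3)}(18) − f^{(3)}(3)] = −1/720 × (-1.76407e-06 − (-0.0823045)) = -0.000114309.
After k=2: 0.0755863.
k=3: B_{6}/(6)! × [f^{(5)}(18) − f^{(5)}(3)] = 1/30240 × (-2.28676e-07 − (-0.384088)) = 1.27013e-05.
After k=3: 0.0755990.
k=4: B_{8}/(8)! × [f^{(7)}(18) − f^{(7)}(3)] = −1/1209600 × (-5.08169e-08 − (-3.07270)) = -2.54026e-06.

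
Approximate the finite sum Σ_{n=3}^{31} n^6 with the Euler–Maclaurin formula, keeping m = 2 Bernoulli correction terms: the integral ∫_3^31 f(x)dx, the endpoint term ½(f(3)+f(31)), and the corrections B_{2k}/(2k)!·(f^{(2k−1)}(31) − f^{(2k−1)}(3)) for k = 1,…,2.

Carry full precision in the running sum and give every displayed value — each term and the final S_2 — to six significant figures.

S_2 ≈ 4.38843e+09

∫_3^31 x^6 dx evaluates to 3.93037e+09.
Boundary: ½(f(3) + f(31)) = ½(729.000 + 8.87504e+08) = 4.43752e+08.
Integral + boundary = 4.37413e+09.
k=1: B_{2}/(2)! × [f^{(1)}(31) − f^{(1)}(3)] = 1/12 × (1.71775e+08 − 1458.00) = 1.43145e+07.
After k=1: 4.38844e+09.
k=2: B_{4}/(4)! × [f^{(3)}(31) − f^{(3)}(3)] = −1/720 × (3.57492e+06 − 3240.00) = -4960.67.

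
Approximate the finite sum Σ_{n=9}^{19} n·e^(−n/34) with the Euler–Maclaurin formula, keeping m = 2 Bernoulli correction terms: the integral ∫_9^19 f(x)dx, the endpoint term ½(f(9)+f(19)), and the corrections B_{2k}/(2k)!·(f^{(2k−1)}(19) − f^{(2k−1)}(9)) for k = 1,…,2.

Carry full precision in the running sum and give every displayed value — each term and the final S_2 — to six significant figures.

S_2 ≈ 100.315

The integral term ∫_9^19 x·e^(−x/34) dx = 91.4546.
½[f(9) + f(19)] = ½[6.90688 + 10.8657] = 8.88632.
Running total after boundary: 100.341.
Correction k=1: B_{2}/2! · (f^{(1)}(19) − f^{(1)}(9)) = 1/12 · (0.252301 − 0.564288) = -0.0259989.
Partial sum through k=1: 100.315.
Correction k=2: B_{4}/4! · (f^{(3)}(19) − f^{(3)}(9)) = −1/720 · (0.00120767 − 0.00181587) = 8.44732e-07.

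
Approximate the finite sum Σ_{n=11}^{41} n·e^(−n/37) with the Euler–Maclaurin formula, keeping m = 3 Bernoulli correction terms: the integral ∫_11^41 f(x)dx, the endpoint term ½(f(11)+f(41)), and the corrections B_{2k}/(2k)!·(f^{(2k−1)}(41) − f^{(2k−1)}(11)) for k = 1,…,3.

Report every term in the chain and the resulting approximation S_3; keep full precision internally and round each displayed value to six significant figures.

∫_11^41 x·e^(−x/37) dx evaluates to 366.346.
Endpoint term: (f(11) + f(41))/2 = (8.17105 + 13.5375)/2 = 10.8543.
Running total after boundary: 377.200.
Order-1 term: 1/12 · (-0.0356955 − 0.521984) = -0.0464733.
Running total after k=1: 377.153.
Order-2 term: −1/720 · (0.000456297 − 0.00146649) = 1.40305e-06.
Running total after k=2: 377.153.
Order-3 term: 1/30240 · (6.85660e-07 − 1.86391e-06) = -3.89635e-11.

S_3 ≈ 377.153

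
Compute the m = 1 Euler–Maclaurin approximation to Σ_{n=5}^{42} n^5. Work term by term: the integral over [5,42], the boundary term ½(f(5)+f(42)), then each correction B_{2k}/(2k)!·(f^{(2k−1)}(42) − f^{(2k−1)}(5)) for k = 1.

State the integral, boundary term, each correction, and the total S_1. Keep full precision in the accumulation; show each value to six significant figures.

S_1 ≈ 9.81479e+08

∫_5^42 x^5 dx evaluates to 9.14836e+08.
½[f(5) + f(42)] = ½[3125.00 + 1.30691e+08] = 6.53472e+07.
Integral + boundary = 9.80183e+08.
Correction k=1: B_{2}/2! · (f^{(1)}(42) − f^{(1)}(5)) = 1/12 · (1.55585e+07 − 3125.00) = 1.29628e+06.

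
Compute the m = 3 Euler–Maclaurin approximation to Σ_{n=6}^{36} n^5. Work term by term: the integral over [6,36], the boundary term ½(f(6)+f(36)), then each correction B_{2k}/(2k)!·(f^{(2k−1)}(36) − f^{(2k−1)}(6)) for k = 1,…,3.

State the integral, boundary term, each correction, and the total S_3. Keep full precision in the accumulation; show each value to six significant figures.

Integral: ∫_6^36 x^5 dx = 3.62789e+08.
Boundary: ½(f(6) + f(36)) = ½(7776.00 + 6.04662e+07) = 3.02370e+07.
Running total after boundary: 3.93026e+08.
Correction k=1: B_{2}/2! · (f^{(1)}(36) − f^{(1)}(6)) = 1/12 · (8.39808e+06 − 6480.00) = 699300.
Running total after k=1: 3.93726e+08.
Correction k=2: B_{4}/4! · (f^{(3)}(36) − f^{(3)}(6)) = −1/720 · (77760.0 − 2160.00) = -105.000.
Running total after k=2: 3.93725e+08.
Correction k=3: B_{6}/6! · (f^{(5)}(36) − f^{(5)}(6)) = 1/30240 · (120.000 − 120.000) = 0.00000.

S_3 ≈ 3.93725e+08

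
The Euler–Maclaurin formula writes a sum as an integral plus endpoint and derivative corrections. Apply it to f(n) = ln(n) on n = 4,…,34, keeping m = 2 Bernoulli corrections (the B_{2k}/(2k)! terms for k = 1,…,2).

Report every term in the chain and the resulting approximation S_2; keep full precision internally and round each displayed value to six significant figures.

∫_4^34 ln(x) dx evaluates to 84.3511.
Boundary: ½(f(4) + f(34)) = ½(1.38629 + 3.52636) = 2.45633.
Integral + boundary = 86.8074.
k=1: B_{2}/(2)! × [f^{(1)}(34) − f^{(1)}(4)] = 1/12 × (0.0294118 − 0.250000) = -0.0183824.
After k=1: 86.7890.
k=2: B_{4}/(4)! × [f^{(3)}(34) − f^{(3)}(4)] = −1/720 × (5.08854e-05 − 0.0312500) = 4.33321e-05.

S_2 ≈ 86.7891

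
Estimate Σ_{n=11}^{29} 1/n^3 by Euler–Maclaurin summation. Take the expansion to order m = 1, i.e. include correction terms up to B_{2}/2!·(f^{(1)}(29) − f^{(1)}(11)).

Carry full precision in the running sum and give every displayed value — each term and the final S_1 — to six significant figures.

The integral term ∫_11^29 1/x^3 dx = 0.00353770.
½[f(11) + f(29)] = ½[0.000751315 + 4.10021e-05] = 0.000396158.
Running total after boundary: 0.00393386.
Order-1 term: 1/12 · (-4.24160e-06 − (-0.000204904)) = 1.67219e-05.

S_1 ≈ 0.00395058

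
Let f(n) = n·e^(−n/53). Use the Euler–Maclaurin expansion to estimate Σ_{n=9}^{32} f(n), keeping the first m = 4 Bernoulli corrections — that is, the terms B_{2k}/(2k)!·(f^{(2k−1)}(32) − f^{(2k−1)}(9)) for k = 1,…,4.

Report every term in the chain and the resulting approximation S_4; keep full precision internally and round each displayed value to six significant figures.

S_4 ≈ 322.226

∫_9^32 x·e^(−x/53) dx evaluates to 309.722.
Endpoint term: (f(9) + f(32))/2 = (7.59442 + 17.4958)/2 = 12.5451.
So far: 322.267.
Correction k=1: B_{2}/2! · (f^{(1)}(32) − f^{(1)}(9)) = 1/12 · (0.216635 − 0.700533) = -0.0403249.
After k=1: 322.226.
Correction k=2: B_{4}/4! · (f^{(3)}(32) − f^{(3)}(9)) = −1/720 · (0.000466402 − 0.000850189) = 5.33037e-07.
After k=2: 322.226.
Correction k=3: B_{6}/6! · (f^{(5)}(32) − f^{(5)}(9)) = 1/30240 · (3.04622e-07 − 5.16550e-07) = -7.00821e-12.
After k=3: 322.226.
Correction k=4: B_{8}/8! · (f^{(7)}(32) − f^{(7)}(9)) = −1/1209600 · (1.57780e-10 − 2.60034e-10) = 8.45347e-17.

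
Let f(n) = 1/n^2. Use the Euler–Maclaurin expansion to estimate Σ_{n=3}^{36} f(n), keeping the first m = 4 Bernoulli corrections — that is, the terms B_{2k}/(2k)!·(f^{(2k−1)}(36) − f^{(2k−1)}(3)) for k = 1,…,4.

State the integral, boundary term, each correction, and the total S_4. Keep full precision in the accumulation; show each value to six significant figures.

S_4 ≈ 0.367538

Integral: ∫_3^36 1/x^2 dx = 0.305556.
Boundary: ½(f(3) + f(36)) = ½(0.111111 + 0.000771605) = 0.0559414.
Integral + boundary = 0.361497.
Order-1 term: 1/12 · (-4.28669e-05 − (-0.0740741)) = 0.00616927.
Partial sum through k=1: 0.367666.
Order-2 term: −1/720 · (-3.96916e-07 − (-0.0987654)) = -0.000137174.
Partial sum through k=2: 0.367529.
Order-3 term: 1/30240 · (-9.18787e-09 − (-0.329218)) = 1.08868e-05.
Partial sum through k=3: 0.367540.
Order-4 term: −1/1209600 · (-3.97007e-10 − (-2.04847)) = -1.69351e-06.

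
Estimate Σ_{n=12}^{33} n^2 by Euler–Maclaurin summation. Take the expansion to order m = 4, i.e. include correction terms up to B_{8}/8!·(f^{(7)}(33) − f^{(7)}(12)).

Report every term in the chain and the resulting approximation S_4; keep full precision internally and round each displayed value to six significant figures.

S_4 ≈ 12023.0

The integral term ∫_12^33 x^2 dx = 11403.0.
½[f(12) + f(33)] = ½[144.000 + 1089.00] = 616.500.
Running total after boundary: 12019.5.
Correction k=1: B_{2}/2! · (f^{(1)}(33) − f^{(1)}(12)) = 1/12 · (66.0000 − 24.0000) = 3.50000.
Partial sum through k=1: 12023.0.
Correction k=2: B_{4}/4! · (f^{(3)}(33) − f^{(3)}(12)) = −1/720 · (0.00000 − 0.00000) = 0.00000.
Partial sum through k=2: 12023.0.
Correction k=3: B_{6}/6! · (f^{(5)}(33) − f^{(5)}(12)) = 1/30240 · (0.00000 − 0.00000) = 0.00000.
Partial sum through k=3: 12023.0.
Correction k=4: B_{8}/8! · (f^{(7)}(33) − f^{(7)}(12)) = −1/1209600 · (0.00000 − 0.00000) = 0.00000.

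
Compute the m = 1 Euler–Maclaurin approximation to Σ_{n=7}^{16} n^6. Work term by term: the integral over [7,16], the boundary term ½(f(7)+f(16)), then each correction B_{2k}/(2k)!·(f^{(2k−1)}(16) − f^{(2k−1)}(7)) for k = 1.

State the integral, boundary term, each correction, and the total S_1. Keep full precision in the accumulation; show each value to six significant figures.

S_1 ≈ 4.71936e+07

Integral: ∫_7^16 x^6 dx = 3.82303e+07.
Endpoint term: (f(7) + f(16))/2 = (117649 + 1.67772e+07)/2 = 8.44743e+06.
Running total after boundary: 4.66777e+07.
Order-1 term: 1/12 · (6.29146e+06 − 100842) = 515884.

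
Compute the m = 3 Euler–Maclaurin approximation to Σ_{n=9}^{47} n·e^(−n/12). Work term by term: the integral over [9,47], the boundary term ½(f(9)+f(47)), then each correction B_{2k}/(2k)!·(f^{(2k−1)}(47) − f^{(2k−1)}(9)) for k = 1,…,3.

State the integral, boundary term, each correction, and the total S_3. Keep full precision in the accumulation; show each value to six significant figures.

S_3 ≈ 107.521

Integral: ∫_9^47 x·e^(−x/12) dx = 104.942.
Endpoint term: (f(9) + f(47))/2 = (4.25130 + 0.935645)/2 = 2.59347.
Running total after boundary: 107.535.
Order-1 term: 1/12 · (-0.0580631 − 0.118092) = -0.0146796.
Running total after k=1: 107.521.
Order-2 term: −1/720 · (-0.000126725 − 0.00738073) = 1.04270e-05.
Running total after k=2: 107.521.
Order-3 term: 1/30240 · (1.04004e-06 − 9.68151e-05) = -3.16716e-09.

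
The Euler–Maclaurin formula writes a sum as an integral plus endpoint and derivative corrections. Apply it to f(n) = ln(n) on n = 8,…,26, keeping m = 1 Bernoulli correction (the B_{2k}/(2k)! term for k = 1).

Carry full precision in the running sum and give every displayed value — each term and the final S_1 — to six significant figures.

S_1 ≈ 52.7365

The integral term ∫_8^26 ln(x) dx = 50.0750.
Endpoint term: (f(8) + f(26))/2 = (2.07944 + 3.25810)/2 = 2.66877.
Running total after boundary: 52.7437.
Order-1 term: 1/12 · (0.0384615 − 0.125000) = -0.00721154.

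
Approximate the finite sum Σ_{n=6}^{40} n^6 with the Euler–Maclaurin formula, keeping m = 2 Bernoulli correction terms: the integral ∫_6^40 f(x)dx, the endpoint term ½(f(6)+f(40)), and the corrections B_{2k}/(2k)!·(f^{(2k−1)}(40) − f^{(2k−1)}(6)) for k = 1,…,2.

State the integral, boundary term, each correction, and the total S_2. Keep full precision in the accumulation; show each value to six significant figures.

S_2 ≈ 2.55049e+10

∫_6^40 x^6 dx evaluates to 2.34057e+10.
Boundary: ½(f(6) + f(40)) = ½(46656.0 + 4.09600e+09) = 2.04802e+09.
Running total after boundary: 2.54537e+10.
k=1: B_{2}/(2)! × [f^{(1)}(40) − f^{(1)}(6)] = 1/12 × (6.14400e+08 − 46656.0) = 5.11961e+07.
Running total after k=1: 2.55049e+10.
k=2: B_{4}/(4)! × [f^{(3)}(40) − f^{(3)}(6)] = −1/720 × (7.68000e+06 − 25920.0) = -10630.7.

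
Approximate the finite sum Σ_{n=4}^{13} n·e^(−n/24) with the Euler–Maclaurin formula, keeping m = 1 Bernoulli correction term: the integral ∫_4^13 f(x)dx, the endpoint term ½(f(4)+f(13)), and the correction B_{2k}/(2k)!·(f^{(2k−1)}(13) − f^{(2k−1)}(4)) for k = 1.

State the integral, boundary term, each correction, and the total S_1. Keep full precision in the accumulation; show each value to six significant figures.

The integral term ∫_4^13 x·e^(−x/24) dx = 52.2170.
Boundary: ½(f(4) + f(13)) = ½(3.38593 + 7.56311) = 5.47452.
So far: 57.6915.
k=1: B_{2}/(2)! × [f^{(1)}(13) − f^{(1)}(4)] = 1/12 × (0.266648 − 0.705401) = -0.0365628.

S_1 ≈ 57.6550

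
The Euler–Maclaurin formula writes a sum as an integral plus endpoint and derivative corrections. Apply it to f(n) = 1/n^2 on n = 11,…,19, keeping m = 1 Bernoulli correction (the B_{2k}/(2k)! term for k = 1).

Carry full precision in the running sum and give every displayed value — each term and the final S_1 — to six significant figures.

S_1 ≈ 0.0438957

The integral term ∫_11^19 1/x^2 dx = 0.0382775.
Boundary: ½(f(11) + f(19)) = ½(0.00826446 + 0.00277008) = 0.00551727.
So far: 0.0437948.
Order-1 term: 1/12 · (-0.000291588 − (-0.00150263)) = 0.000100920.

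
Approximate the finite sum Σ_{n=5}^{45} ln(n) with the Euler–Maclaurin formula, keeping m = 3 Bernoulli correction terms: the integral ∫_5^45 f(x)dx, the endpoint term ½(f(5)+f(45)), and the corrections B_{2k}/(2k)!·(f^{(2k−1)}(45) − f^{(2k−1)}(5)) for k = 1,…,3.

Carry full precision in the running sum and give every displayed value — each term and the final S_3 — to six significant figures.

Integral: ∫_5^45 ln(x) dx = 123.253.
Endpoint term: (f(5) + f(45))/2 = (1.60944 + 3.80666)/2 = 2.70805.
So far: 125.961.
Correction k=1: B_{2}/2! · (f^{(1)}(45) − f^{(1)}(5)) = 1/12 · (0.0222222 − 0.200000) = -0.0148148.
Running total after k=1: 125.946.
Correction k=2: B_{4}/4! · (f^{(3)}(45) − f^{(3)}(5)) = −1/720 · (2.19479e-05 − 0.0160000) = 2.21917e-05.
Running total after k=2: 125.946.
Correction k=3: B_{6}/6! · (f^{(5)}(45) − f^{(5)}(5)) = 1/30240 · (1.30061e-07 − 0.00768000) = -2.53964e-07.

S_3 ≈ 125.946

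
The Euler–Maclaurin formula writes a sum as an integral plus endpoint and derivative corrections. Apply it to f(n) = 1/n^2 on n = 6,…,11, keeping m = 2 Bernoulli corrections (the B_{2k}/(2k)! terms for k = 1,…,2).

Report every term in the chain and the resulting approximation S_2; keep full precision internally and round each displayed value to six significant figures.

S_2 ≈ 0.0944210

∫_6^11 1/x^2 dx evaluates to 0.0757576.
½[f(6) + f(11)] = ½[0.0277778 + 0.00826446] = 0.0180211.
Running total after boundary: 0.0937787.
k=1: B_{2}/(2)! × [f^{(1)}(11) − f^{(1)}(6)] = 1/12 × (-0.00150263 − (-0.00925926)) = 0.000646386.
After k=1: 0.0944251.
k=2: B_{4}/(4)! × [f^{(3)}(11) − f^{(3)}(6)] = −1/720 × (-0.000149021 − (-0.00308642)) = -4.07972e-06.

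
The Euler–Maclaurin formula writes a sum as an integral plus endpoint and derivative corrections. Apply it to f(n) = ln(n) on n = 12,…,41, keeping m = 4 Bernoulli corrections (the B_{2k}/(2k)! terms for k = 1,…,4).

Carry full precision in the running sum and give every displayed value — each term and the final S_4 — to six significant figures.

S_4 ≈ 96.5319

Integral: ∫_12^41 ln(x) dx = 93.4376.
Endpoint term: (f(12) + f(41))/2 = (2.48491 + 3.71357)/2 = 3.09924.
Integral + boundary = 96.5368.
Order-1 term: 1/12 · (0.0243902 − 0.0833333) = -0.00491192.
After k=1: 96.5319.
Order-2 term: −1/720 · (2.90187e-05 − 0.00115741) = 1.56721e-06.
After k=2: 96.5319.
Order-3 term: 1/30240 · (2.07153e-07 − 9.64506e-05) = -3.18265e-09.
After k=3: 96.5319.
Order-4 term: −1/1209600 · (3.69697e-09 − 2.00939e-05) = 1.66089e-11.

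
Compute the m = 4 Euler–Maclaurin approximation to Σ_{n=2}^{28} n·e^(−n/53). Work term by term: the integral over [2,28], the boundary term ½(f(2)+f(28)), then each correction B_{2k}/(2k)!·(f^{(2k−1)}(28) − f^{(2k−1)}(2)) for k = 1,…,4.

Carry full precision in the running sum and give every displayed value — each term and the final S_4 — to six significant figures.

S_4 ≈ 285.037

Integral: ∫_2^28 x·e^(−x/53) dx = 275.874.
Endpoint term: (f(2) + f(28))/2 = (1.92593 + 16.5089)/2 = 9.21744.
Running total after boundary: 285.091.
Correction k=1: B_{2}/2! · (f^{(1)}(28) − f^{(1)}(2)) = 1/12 · (0.278116 − 0.926629) = -0.0540428.
Partial sum through k=1: 285.037.
Correction k=2: B_{4}/4! · (f^{(3)}(28) − f^{(3)}(2)) = −1/720 · (0.000518806 − 0.00101551) = 6.89864e-07.
Partial sum through k=2: 285.037.
Correction k=3: B_{6}/6! · (f^{(5)}(28) − f^{(5)}(2)) = 1/30240 · (3.34141e-07 − 6.05603e-07) = -8.97690e-12.
Partial sum through k=3: 285.037.
Correction k=4: B_{8}/8! · (f^{(7)}(28) − f^{(7)}(2)) = −1/1209600 · (1.72157e-10 − 3.02487e-10) = 1.07746e-16.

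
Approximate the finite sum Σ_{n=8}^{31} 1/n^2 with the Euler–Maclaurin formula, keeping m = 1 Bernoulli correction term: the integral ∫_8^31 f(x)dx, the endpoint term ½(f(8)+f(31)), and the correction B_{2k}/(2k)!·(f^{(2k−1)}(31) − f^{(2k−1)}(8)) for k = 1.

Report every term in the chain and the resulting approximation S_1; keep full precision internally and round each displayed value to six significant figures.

S_1 ≈ 0.101395

Integral: ∫_8^31 1/x^2 dx = 0.0927419.
Boundary: ½(f(8) + f(31)) = ½(0.0156250 + 0.00104058) = 0.00833279.
Integral + boundary = 0.101075.
Order-1 term: 1/12 · (-6.71344e-05 − (-0.00390625)) = 0.000319926.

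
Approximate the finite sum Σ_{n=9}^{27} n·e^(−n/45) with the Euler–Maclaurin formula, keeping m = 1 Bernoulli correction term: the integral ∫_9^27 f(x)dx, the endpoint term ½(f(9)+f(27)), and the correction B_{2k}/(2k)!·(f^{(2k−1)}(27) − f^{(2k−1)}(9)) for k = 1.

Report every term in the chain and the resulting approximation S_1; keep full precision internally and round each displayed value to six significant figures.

∫_9^27 x·e^(−x/45) dx evaluates to 211.366.
Boundary: ½(f(9) + f(27)) = ½(7.36858 + 14.8179) = 11.0932.
Integral + boundary = 222.459.
Correction k=1: B_{2}/2! · (f^{(1)}(27) − f^{(1)}(9)) = 1/12 · (0.219525 − 0.654985) = -0.0362883.

S_1 ≈ 222.423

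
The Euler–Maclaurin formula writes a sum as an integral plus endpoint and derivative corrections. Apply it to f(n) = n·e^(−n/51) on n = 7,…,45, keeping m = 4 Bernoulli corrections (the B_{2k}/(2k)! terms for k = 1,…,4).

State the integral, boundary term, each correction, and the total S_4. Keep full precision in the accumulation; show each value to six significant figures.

S_4 ≈ 564.929

Integral: ∫_7^45 x·e^(−x/51) dx = 552.626.
Endpoint term: (f(7) + f(45))/2 = (6.10224 + 18.6214)/2 = 12.3618.
So far: 564.988.
Order-1 term: 1/12 · (0.0486833 − 0.752096) = -0.0586177.
Partial sum through k=1: 564.929.
Order-2 term: −1/720 · (0.000336909 − 0.000959474) = 8.64674e-07.
Partial sum through k=2: 564.929.
Order-3 term: 1/30240 · (2.51865e-07 − 6.26602e-07) = -1.23921e-11.
Partial sum through k=3: 564.929.
Order-4 term: −1/1209600 · (1.43867e-10 − 3.39991e-10) = 1.62139e-16.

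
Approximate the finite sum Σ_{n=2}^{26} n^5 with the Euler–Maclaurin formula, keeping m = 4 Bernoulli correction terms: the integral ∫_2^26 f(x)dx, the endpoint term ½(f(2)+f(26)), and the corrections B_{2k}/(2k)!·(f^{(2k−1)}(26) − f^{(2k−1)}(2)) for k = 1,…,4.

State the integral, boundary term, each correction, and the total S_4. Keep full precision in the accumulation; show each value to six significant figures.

∫_2^26 x^5 dx evaluates to 5.14860e+07.
Endpoint term: (f(2) + f(26))/2 = (32.0000 + 1.18814e+07)/2 = 5.94070e+06.
Integral + boundary = 5.74267e+07.
Correction k=1: B_{2}/2! · (f^{(1)}(26) − f^{(1)}(2)) = 1/12 · (2.28488e+06 − 80.0000) = 190400.
Partial sum through k=1: 5.76171e+07.
Correction k=2: B_{4}/4! · (f^{(3)}(26) − f^{(3)}(2)) = −1/720 · (40560.0 − 240.000) = -56.0000.
Partial sum through k=2: 5.76170e+07.
Correction k=3: B_{6}/6! · (f^{(5)}(26) − f^{(5)}(2)) = 1/30240 · (120.000 − 120.000) = 0.00000.
Partial sum through k=3: 5.76170e+07.
Correction k=4: B_{8}/8! · (f^{(7)}(26) − f^{(7)}(2)) = −1/1209600 · (0.00000 − 0.00000) = 0.00000.

S_4 ≈ 5.76170e+07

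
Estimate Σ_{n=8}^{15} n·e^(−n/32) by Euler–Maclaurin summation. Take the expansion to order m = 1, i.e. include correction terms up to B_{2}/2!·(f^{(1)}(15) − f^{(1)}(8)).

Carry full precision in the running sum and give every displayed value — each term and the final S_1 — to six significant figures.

The integral term ∫_8^15 x·e^(−x/32) dx = 55.6859.
½[f(8) + f(15)] = ½[6.23041 + 9.38676] = 7.80858.
Integral + boundary = 63.4944.
k=1: B_{2}/(2)! × [f^{(1)}(15) − f^{(1)}(8)] = 1/12 × (0.332448 − 0.584101) = -0.0209711.

S_1 ≈ 63.4735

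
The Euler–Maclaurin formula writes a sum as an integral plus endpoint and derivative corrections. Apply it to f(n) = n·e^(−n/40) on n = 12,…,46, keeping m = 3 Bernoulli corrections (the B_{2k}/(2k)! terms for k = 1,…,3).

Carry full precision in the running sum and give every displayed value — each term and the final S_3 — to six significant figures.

S_3 ≈ 463.352

∫_12^46 x·e^(−x/40) dx evaluates to 451.671.
½[f(12) + f(46)] = ½[8.88982 + 14.5653] = 11.7276.
Integral + boundary = 463.399.
Correction k=1: B_{2}/2! · (f^{(1)}(46) − f^{(1)}(12)) = 1/12 · (-0.0474955 − 0.518573) = -0.0471724.
Running total after k=1: 463.352.
Correction k=2: B_{4}/4! · (f^{(3)}(46) − f^{(3)}(12)) = −1/720 · (0.000366111 − 0.00125013) = 1.22780e-06.
Running total after k=2: 463.352.
Correction k=3: B_{6}/6! · (f^{(5)}(46) − f^{(5)}(12)) = 1/30240 · (4.76192e-07 − 1.36010e-06) = -2.92296e-11.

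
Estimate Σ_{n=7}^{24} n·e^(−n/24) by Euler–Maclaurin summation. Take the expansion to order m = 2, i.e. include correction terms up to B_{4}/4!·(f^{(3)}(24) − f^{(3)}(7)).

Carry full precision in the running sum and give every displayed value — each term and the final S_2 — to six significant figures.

∫_7^24 x·e^(−x/24) dx evaluates to 131.984.
Endpoint term: (f(7) + f(24))/2 = (5.22912 + 8.82911)/2 = 7.02911.
So far: 139.013.
Correction k=1: B_{2}/2! · (f^{(1)}(24) − f^{(1)}(7)) = 1/12 · (0.00000 − 0.529137) = -0.0440948.
Running total after k=1: 138.969.
Correction k=2: B_{4}/4! · (f^{(3)}(24) − f^{(3)}(7)) = −1/720 · (0.00127736 − 0.00351245) = 3.10430e-06.

S_2 ≈ 138.969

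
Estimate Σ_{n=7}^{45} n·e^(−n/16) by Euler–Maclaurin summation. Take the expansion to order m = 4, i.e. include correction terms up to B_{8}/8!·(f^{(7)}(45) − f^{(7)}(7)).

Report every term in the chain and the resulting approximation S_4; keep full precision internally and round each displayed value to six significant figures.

∫_7^45 x·e^(−x/16) dx evaluates to 178.985.
Endpoint term: (f(7) + f(45))/2 = (4.51954 + 2.70246)/2 = 3.61100.
So far: 182.596.
Order-1 term: 1/12 · (-0.108849 − 0.363177) = -0.0393355.
Running total after k=1: 182.557.
Order-2 term: −1/720 · (4.39854e-05 − 0.00646279) = 8.91501e-06.
Running total after k=2: 182.557.
Order-3 term: 1/30240 · (2.00454e-06 − 4.49489e-05) = -1.42012e-09.
Running total after k=3: 182.557.
Order-4 term: −1/1209600 · (1.49893e-08 − 2.52549e-07) = 1.96395e-13.

S_4 ≈ 182.557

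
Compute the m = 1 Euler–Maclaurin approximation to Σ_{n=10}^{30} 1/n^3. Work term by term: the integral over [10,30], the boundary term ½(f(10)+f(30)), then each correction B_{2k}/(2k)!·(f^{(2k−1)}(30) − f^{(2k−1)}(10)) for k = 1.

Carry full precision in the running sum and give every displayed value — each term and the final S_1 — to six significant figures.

S_1 ≈ 0.00498765

∫_10^30 1/x^3 dx evaluates to 0.00444444.
Endpoint term: (f(10) + f(30))/2 = (0.00100000 + 3.70370e-05)/2 = 0.000518519.
So far: 0.00496296.
Order-1 term: 1/12 · (-3.70370e-06 − (-0.000300000)) = 2.46914e-05.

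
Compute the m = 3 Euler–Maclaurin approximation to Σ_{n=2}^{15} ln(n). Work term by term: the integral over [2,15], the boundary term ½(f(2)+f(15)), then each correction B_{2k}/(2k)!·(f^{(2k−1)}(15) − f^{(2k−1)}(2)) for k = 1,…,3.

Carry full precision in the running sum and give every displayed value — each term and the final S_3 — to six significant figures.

S_3 ≈ 27.8993

Integral: ∫_2^15 ln(x) dx = 26.2345.
Boundary: ½(f(2) + f(15)) = ½(0.693147 + 2.70805) = 1.70060.
So far: 27.9351.
Order-1 term: 1/12 · (0.0666667 − 0.500000) = -0.0361111.
After k=1: 27.8989.
Order-2 term: −1/720 · (0.000592593 − 0.250000) = 0.000346399.
After k=2: 27.8993.
Order-3 term: 1/30240 · (3.16049e-05 − 0.750000) = -2.48005e-05.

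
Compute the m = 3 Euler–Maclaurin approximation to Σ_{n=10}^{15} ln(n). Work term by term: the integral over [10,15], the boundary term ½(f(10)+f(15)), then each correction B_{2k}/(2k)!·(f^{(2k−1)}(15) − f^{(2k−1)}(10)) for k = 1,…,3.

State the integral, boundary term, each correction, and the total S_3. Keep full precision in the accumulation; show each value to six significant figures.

∫_10^15 ln(x) dx evaluates to 12.5949.
½[f(10) + f(15)] = ½[2.30259 + 2.70805] = 2.50532.
Running total after boundary: 15.1002.
Correction k=1: B_{2}/2! · (f^{(1)}(15) − f^{(1)}(10)) = 1/12 · (0.0666667 − 0.100000) = -0.00277778.
Running total after k=1: 15.0974.
Correction k=2: B_{4}/4! · (f^{(3)}(15) − f^{(3)}(10)) = −1/720 · (0.000592593 − 0.00200000) = 1.95473e-06.
Running total after k=2: 15.0974.
Correction k=3: B_{6}/6! · (f^{(5)}(15) − f^{(5)}(10)) = 1/30240 · (3.16049e-05 − 0.000240000) = -6.89137e-09.

S_3 ≈ 15.0974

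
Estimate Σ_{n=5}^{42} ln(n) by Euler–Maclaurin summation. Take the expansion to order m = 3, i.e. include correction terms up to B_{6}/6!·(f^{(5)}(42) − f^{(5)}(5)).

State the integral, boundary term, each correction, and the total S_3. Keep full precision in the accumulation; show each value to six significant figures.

S_3 ≈ 114.594

The integral term ∫_5^42 ln(x) dx = 111.935.
Endpoint term: (f(5) + f(42))/2 = (1.60944 + 3.73767)/2 = 2.67355.
So far: 114.608.
k=1: B_{2}/(2)! × [f^{(1)}(42) − f^{(1)}(5)] = 1/12 × (0.0238095 − 0.200000) = -0.0146825.
Partial sum through k=1: 114.594.
k=2: B_{4}/(4)! × [f^{(3)}(42) − f^{(3)}(5)] = −1/720 × (2.69949e-05 − 0.0160000) = 2.21847e-05.
Partial sum through k=2: 114.594.
k=3: B_{6}/(6)! × [f^{(5)}(42) − f^{(5)}(5)] = 1/30240 × (1.83639e-07 − 0.00768000) = -2.53962e-07.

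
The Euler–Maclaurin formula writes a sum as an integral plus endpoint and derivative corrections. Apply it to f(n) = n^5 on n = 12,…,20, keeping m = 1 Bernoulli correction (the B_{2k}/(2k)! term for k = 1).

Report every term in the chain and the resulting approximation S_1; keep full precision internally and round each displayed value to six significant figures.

S_1 ≈ 1.19514e+07

The integral term ∫_12^20 x^5 dx = 1.01690e+07.
Endpoint term: (f(12) + f(20))/2 = (248832 + 3.20000e+06)/2 = 1.72442e+06.
Running total after boundary: 1.18934e+07.
Correction k=1: B_{2}/2! · (f^{(1)}(20) − f^{(1)}(12)) = 1/12 · (800000 − 103680) = 58026.7.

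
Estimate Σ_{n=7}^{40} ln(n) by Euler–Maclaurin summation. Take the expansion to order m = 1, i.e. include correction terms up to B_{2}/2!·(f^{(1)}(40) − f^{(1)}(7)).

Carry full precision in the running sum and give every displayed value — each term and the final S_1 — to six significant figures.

S_1 ≈ 103.741

Integral: ∫_7^40 ln(x) dx = 100.934.
½[f(7) + f(40)] = ½[1.94591 + 3.68888] = 2.81739.
Running total after boundary: 103.751.
k=1: B_{2}/(2)! × [f^{(1)}(40) − f^{(1)}(7)] = 1/12 × (0.0250000 − 0.142857) = -0.00982143.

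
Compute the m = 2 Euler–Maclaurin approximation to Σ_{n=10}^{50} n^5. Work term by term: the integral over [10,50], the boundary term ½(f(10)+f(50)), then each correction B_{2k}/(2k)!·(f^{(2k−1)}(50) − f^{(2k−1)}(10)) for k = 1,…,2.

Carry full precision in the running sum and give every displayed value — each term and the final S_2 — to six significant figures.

S_2 ≈ 2.76290e+09

∫_10^50 x^5 dx evaluates to 2.60400e+09.
Endpoint term: (f(10) + f(50))/2 = (100000 + 3.12500e+08)/2 = 1.56300e+08.
So far: 2.76030e+09.
Correction k=1: B_{2}/2! · (f^{(1)}(50) − f^{(1)}(10)) = 1/12 · (3.12500e+07 − 50000.0) = 2.60000e+06.
Running total after k=1: 2.76290e+09.
Correction k=2: B_{4}/4! · (f^{(3)}(50) − f^{(3)}(10)) = −1/720 · (150000 − 6000.00) = -200.000.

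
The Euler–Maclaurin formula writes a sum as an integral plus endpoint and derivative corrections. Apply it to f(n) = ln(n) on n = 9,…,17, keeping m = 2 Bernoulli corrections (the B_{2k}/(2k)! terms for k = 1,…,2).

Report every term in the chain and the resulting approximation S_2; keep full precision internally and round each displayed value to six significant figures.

∫_9^17 ln(x) dx evaluates to 20.3896.
Boundary: ½(f(9) + f(17)) = ½(2.19722 + 2.83321) = 2.51522.
Integral + boundary = 22.9048.
k=1: B_{2}/(2)! × [f^{(1)}(17) − f^{(1)}(9)] = 1/12 × (0.0588235 − 0.111111) = -0.00435730.
Partial sum through k=1: 22.9005.
k=2: B_{4}/(4)! × [f^{(3)}(17) − f^{(3)}(9)] = −1/720 × (0.000407083 − 0.00274348) = 3.24500e-06.

S_2 ≈ 22.9005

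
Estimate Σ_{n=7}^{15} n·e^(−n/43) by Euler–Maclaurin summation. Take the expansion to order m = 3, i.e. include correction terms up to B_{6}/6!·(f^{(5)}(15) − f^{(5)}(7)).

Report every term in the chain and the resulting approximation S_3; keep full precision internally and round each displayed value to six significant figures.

The integral term ∫_7^15 x·e^(−x/43) dx = 67.4665.
Boundary: ½(f(7) + f(15)) = ½(5.94838 + 10.5826) = 8.26550.
So far: 75.7320.
Order-1 term: 1/12 · (0.459401 − 0.711435) = -0.0210028.
Running total after k=1: 75.7110.
Order-2 term: −1/720 · (0.00101158 − 0.00130393) = 4.06042e-07.
Running total after k=2: 75.7110.
Order-3 term: 1/30240 · (9.59820e-07 − 1.20233e-06) = -8.01936e-12.

S_3 ≈ 75.7110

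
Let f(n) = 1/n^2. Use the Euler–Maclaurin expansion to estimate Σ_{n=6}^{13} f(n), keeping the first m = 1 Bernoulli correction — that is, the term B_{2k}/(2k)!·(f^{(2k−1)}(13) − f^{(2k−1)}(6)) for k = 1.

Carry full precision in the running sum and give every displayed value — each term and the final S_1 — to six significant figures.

Integral: ∫_6^13 1/x^2 dx = 0.0897436.
Boundary: ½(f(6) + f(13)) = ½(0.0277778 + 0.00591716) = 0.0168475.
So far: 0.106591.
Correction k=1: B_{2}/2! · (f^{(1)}(13) − f^{(1)}(6)) = 1/12 · (-0.000910332 − (-0.00925926)) = 0.000695744.

S_1 ≈ 0.107287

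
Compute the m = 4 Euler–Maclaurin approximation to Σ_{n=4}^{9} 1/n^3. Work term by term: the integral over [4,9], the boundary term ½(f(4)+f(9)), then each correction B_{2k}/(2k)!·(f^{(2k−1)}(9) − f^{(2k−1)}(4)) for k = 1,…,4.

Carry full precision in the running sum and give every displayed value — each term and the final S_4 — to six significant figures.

S_4 ≈ 0.0344949

The integral term ∫_4^9 1/x^3 dx = 0.0250772.
Boundary: ½(f(4) + f(9)) = ½(0.0156250 + 0.00137174) = 0.00849837.
Integral + boundary = 0.0335755.
k=1: B_{2}/(2)! × [f^{(1)}(9) − f^{(1)}(4)] = 1/12 × (-0.000457247 − (-0.0117188)) = 0.000938459.
Partial sum through k=1: 0.0345140.
k=2: B_{4}/(4)! × [f^{(3)}(9) − f^{(3)}(4)] = −1/720 × (-0.000112901 − (-0.0146484)) = -2.01882e-05.
Partial sum through k=2: 0.0344938.
k=3: B_{6}/(6)! × [f^{(5)}(9) − f^{(5)}(4)] = 1/30240 × (-5.85410e-05 − (-0.0384521)) = 1.26963e-06.
Partial sum through k=3: 0.0344951.
k=4: B_{8}/(8)! × [f^{(7)}(9) − f^{(7)}(4)] = −1/1209600 × (-5.20365e-05 − (-0.173035)) = -1.43008e-07.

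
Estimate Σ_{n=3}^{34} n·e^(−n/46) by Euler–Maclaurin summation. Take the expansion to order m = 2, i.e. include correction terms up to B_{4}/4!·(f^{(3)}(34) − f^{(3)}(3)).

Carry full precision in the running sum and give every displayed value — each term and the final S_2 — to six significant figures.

S_2 ≈ 363.845

Integral: ∫_3^34 x·e^(−x/46) dx = 354.384.
Endpoint term: (f(3) + f(34))/2 = (2.81059 + 16.2360)/2 = 9.52329.
Integral + boundary = 363.908.
Order-1 term: 1/12 · (0.124573 − 0.875764) = -0.0625993.
Running total after k=1: 363.845.
Order-2 term: −1/720 · (0.000510222 − 0.00129938) = 1.09605e-06.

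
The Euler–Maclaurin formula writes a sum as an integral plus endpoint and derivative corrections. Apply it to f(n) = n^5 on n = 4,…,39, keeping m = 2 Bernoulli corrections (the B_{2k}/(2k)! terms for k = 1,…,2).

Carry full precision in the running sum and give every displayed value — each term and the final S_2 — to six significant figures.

S_2 ≈ 6.32533e+08

∫_4^39 x^5 dx evaluates to 5.86457e+08.
Boundary: ½(f(4) + f(39)) = ½(1024.00 + 9.02242e+07) = 4.51126e+07.
Integral + boundary = 6.31569e+08.
k=1: B_{2}/(2)! × [f^{(1)}(39) − f^{(1)}(4)] = 1/12 × (1.15672e+07 − 1280.00) = 963827.
Running total after k=1: 6.32533e+08.
k=2: B_{4}/(4)! × [f^{(3)}(39) − f^{(3)}(4)] = −1/720 × (91260.0 − 960.000) = -125.417.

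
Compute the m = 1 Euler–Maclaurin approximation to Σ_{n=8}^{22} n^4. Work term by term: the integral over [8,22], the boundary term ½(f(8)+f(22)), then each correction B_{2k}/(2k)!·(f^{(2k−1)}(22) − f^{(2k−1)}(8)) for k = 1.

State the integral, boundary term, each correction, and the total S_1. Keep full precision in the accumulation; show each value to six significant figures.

The integral term ∫_8^22 x^4 dx = 1.02417e+06.
½[f(8) + f(22)] = ½[4096.00 + 234256] = 119176.
Running total after boundary: 1.14335e+06.
k=1: B_{2}/(2)! × [f^{(1)}(22) − f^{(1)}(8)] = 1/12 × (42592.0 − 2048.00) = 3378.67.

S_1 ≈ 1.14673e+06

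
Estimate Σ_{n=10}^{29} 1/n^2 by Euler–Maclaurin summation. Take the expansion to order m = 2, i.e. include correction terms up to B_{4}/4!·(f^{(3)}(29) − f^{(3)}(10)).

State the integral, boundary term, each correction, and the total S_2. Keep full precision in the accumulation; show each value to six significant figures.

S_2 ≈ 0.0712713

The integral term ∫_10^29 1/x^2 dx = 0.0655172.
Endpoint term: (f(10) + f(29))/2 = (0.0100000 + 0.00118906)/2 = 0.00559453.
So far: 0.0711118.
Order-1 term: 1/12 · (-8.20042e-05 − (-0.00200000)) = 0.000159833.
Partial sum through k=1: 0.0712716.
Order-2 term: −1/720 · (-1.17010e-06 − (-0.000240000)) = -3.31708e-07.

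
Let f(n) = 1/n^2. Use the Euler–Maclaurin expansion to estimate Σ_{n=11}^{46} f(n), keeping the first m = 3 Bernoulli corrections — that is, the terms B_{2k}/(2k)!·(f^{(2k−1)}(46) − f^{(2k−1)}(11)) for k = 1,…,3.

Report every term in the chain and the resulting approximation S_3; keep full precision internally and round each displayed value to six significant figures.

∫_11^46 1/x^2 dx evaluates to 0.0691700.
½[f(11) + f(46)] = ½[0.00826446 + 0.000472590] = 0.00436853.
So far: 0.0735385.
Correction k=1: B_{2}/2! · (f^{(1)}(46) − f^{(1)}(11)) = 1/12 · (-2.05474e-05 − (-0.00150263)) = 0.000123507.
After k=1: 0.0736620.
Correction k=2: B_{4}/4! · (f^{(3)}(46) − f^{(3)}(11)) = −1/720 · (-1.16526e-07 − (-0.000149021)) = -2.06812e-07.
After k=2: 0.0736618.
Correction k=3: B_{6}/6! · (f^{(5)}(46) − f^{(5)}(11)) = 1/30240 · (-1.65207e-09 − (-3.69474e-05)) = 1.22175e-09.

S_3 ≈ 0.0736618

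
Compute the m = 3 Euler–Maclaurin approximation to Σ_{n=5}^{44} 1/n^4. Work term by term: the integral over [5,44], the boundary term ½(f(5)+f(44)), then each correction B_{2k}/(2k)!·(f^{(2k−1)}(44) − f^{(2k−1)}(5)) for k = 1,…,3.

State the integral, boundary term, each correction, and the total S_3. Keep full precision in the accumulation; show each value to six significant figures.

S_3 ≈ 0.00356753

The integral term ∫_5^44 1/x^4 dx = 0.00266275.
½[f(5) + f(44)] = ½[0.00160000 + 2.66802e-07] = 0.000800133.
So far: 0.00346289.
k=1: B_{2}/(2)! × [f^{(1)}(44) − f^{(1)}(5)] = 1/12 × (-2.42547e-08 − (-0.00128000)) = 0.000106665.
Running total after k=1: 0.00356955.
k=2: B_{4}/(4)! × [f^{(3)}(44) − f^{(3)}(5)] = −1/720 × (-3.75848e-10 − (-0.00153600)) = -2.13333e-06.
Running total after k=2: 0.00356742.
k=3: B_{6}/(6)! × [f^{(5)}(44) − f^{(5)}(5)] = 1/30240 × (-1.08716e-11 − (-0.00344064)) = 1.13778e-07.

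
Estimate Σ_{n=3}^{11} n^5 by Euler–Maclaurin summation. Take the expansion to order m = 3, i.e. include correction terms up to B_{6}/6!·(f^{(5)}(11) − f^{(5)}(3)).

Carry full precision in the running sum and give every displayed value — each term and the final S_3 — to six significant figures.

S_3 ≈ 381843

Integral: ∫_3^11 x^5 dx = 295139.
Endpoint term: (f(3) + f(11))/2 = (243.000 + 161051)/2 = 80647.0.
So far: 375786.
Correction k=1: B_{2}/2! · (f^{(1)}(11) − f^{(1)}(3)) = 1/12 · (73205.0 − 405.000) = 6066.67.
Partial sum through k=1: 381852.
Correction k=2: B_{4}/4! · (f^{(3)}(11) − f^{(3)}(3)) = −1/720 · (7260.00 − 540.000) = -9.33333.
Partial sum through k=2: 381843.
Correction k=3: B_{6}/6! · (f^{(5)}(11) − f^{(5)}(3)) = 1/30240 · (120.000 − 120.000) = 0.00000.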